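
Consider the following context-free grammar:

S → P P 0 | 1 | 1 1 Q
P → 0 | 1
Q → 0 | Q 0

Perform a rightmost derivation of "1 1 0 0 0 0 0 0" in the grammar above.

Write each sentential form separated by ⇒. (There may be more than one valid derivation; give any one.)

S ⇒ 1 1 Q ⇒ 1 1 Q 0 ⇒ 1 1 Q 0 0 ⇒ 1 1 Q 0 0 0 ⇒ 1 1 Q 0 0 0 0 ⇒ 1 1 Q 0 0 0 0 0 ⇒ 1 1 0 0 0 0 0 0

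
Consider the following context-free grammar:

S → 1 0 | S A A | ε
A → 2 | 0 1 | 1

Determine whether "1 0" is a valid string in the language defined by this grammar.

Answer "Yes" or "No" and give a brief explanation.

Yes - a valid derivation exists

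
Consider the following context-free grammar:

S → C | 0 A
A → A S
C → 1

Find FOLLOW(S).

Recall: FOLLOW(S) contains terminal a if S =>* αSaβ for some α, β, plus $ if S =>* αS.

We compute FOLLOW(S) using the standard algorithm.
FOLLOW(S) starts with {$}.
FIRST(A) = {}
FIRST(C) = {1}
FIRST(S) = {0, 1}
FOLLOW(A) = {$, 0, 1}
FOLLOW(C) = {$, 0, 1}
FOLLOW(S) = {$, 0, 1}
Therefore, FOLLOW(S) = {$, 0, 1}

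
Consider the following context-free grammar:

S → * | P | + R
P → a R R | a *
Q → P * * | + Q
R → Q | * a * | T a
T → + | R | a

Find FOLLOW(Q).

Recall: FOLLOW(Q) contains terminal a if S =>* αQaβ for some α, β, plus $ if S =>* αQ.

We compute FOLLOW(Q) using the standard algorithm.
FOLLOW(S) starts with {$}.
FIRST(P) = {a}
FIRST(Q) = {+, a}
FIRST(R) = {*, +, a}
FIRST(S) = {*, +, a}
FIRST(T) = {*, +, a}
FOLLOW(P) = {$, *}
FOLLOW(Q) = {$, *, +, a}
FOLLOW(R) = {$, *, +, a}
FOLLOW(S) = {$}
FOLLOW(T) = {a}
Therefore, FOLLOW(Q) = {$, *, +, a}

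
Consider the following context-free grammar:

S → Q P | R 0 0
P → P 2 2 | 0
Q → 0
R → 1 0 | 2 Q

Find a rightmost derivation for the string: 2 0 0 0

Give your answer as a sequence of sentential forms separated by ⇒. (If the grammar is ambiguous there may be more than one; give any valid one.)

S ⇒ R 0 0 ⇒ 2 Q 0 0 ⇒ 2 0 0 0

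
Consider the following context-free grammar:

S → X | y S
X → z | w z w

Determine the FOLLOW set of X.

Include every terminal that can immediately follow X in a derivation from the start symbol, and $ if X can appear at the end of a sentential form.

We compute FOLLOW(X) using the standard algorithm.
FOLLOW(S) starts with {$}.
FIRST(S) = {w, y, z}
FIRST(X) = {w, z}
FOLLOW(S) = {$}
FOLLOW(X) = {$}
Therefore, FOLLOW(X) = {$}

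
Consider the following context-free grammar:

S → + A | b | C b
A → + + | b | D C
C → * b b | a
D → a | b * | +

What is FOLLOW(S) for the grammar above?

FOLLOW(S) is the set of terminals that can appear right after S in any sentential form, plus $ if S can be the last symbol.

We compute FOLLOW(S) using the standard algorithm.
FOLLOW(S) starts with {$}.
FIRST(A) = {+, a, b}
FIRST(C) = {*, a}
FIRST(D) = {+, a, b}
FIRST(S) = {*, +, a, b}
FOLLOW(A) = {$}
FOLLOW(C) = {$, b}
FOLLOW(D) = {*, a}
FOLLOW(S) = {$}
Therefore, FOLLOW(S) = {$}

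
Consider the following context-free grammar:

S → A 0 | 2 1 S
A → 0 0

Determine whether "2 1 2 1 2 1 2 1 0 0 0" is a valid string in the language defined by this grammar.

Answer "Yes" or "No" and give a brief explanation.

Yes - a valid derivation exists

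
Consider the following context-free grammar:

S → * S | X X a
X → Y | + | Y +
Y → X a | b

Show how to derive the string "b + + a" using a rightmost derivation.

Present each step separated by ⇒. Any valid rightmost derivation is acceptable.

S ⇒ X X a ⇒ X + a ⇒ Y + + a ⇒ b + + a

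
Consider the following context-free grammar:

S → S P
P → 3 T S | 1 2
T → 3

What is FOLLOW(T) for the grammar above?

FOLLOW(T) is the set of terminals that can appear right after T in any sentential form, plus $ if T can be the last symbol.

We compute FOLLOW(T) using the standard algorithm.
FOLLOW(S) starts with {$}.
FIRST(P) = {1, 3}
FIRST(S) = {}
FIRST(T) = {3}
FOLLOW(P) = {$, 1, 3}
FOLLOW(S) = {$, 1, 3}
FOLLOW(T) = {}
Therefore, FOLLOW(T) = {}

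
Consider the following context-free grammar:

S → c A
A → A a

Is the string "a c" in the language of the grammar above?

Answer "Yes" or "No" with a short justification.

No - no valid derivation exists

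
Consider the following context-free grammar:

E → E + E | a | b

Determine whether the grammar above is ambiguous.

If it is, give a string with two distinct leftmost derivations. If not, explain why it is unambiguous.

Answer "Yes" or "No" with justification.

Yes - the string 'b + b + a + b + a' has two distinct leftmost derivations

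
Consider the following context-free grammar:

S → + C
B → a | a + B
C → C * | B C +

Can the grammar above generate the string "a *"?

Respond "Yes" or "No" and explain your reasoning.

No - no valid derivation exists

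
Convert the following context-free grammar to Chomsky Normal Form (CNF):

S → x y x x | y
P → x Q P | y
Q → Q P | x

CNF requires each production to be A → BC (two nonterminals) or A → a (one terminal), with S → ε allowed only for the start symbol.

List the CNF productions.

TX → x; TY → y; S → y; P → y; Q → x; S → TX X0; X0 → TY X1; X1 → TX TX; P → TX X2; X2 → Q P; Q → Q P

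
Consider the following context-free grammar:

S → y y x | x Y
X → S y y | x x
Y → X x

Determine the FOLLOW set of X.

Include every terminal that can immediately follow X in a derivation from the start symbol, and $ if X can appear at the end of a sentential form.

We compute FOLLOW(X) using the standard algorithm.
FOLLOW(S) starts with {$}.
FIRST(S) = {x, y}
FIRST(X) = {x, y}
FIRST(Y) = {x, y}
FOLLOW(S) = {$, y}
FOLLOW(X) = {x}
FOLLOW(Y) = {$, y}
Therefore, FOLLOW(X) = {x}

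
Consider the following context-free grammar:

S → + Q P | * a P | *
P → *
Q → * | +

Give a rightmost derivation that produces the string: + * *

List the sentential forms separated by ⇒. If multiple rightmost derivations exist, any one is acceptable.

S ⇒ + Q P ⇒ + Q * ⇒ + * *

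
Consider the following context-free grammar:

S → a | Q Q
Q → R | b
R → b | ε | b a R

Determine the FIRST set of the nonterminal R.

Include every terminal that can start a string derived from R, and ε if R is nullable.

We compute FIRST(R) using the standard algorithm.
FIRST(Q) = {b, ε}
FIRST(R) = {b, ε}
FIRST(S) = {a, b, ε}
Therefore, FIRST(R) = {b, ε}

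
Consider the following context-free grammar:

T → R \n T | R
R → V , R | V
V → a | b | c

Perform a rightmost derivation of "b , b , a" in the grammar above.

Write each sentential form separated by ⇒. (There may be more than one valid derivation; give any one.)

T ⇒ R ⇒ V , R ⇒ V , V , R ⇒ V , V , V ⇒ V , V , a ⇒ V , b , a ⇒ b , b , a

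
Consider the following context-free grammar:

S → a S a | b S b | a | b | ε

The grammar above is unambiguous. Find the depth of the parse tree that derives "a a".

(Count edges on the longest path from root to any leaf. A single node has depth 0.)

2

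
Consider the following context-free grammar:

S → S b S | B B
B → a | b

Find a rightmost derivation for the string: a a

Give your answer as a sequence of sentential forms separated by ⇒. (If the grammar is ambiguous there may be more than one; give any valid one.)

S ⇒ B B ⇒ B a ⇒ a a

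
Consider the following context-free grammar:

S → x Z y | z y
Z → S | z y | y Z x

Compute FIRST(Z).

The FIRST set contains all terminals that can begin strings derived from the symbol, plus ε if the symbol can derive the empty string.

We compute FIRST(Z) using the standard algorithm.
FIRST(S) = {x, z}
FIRST(Z) = {x, y, z}
Therefore, FIRST(Z) = {x, y, z}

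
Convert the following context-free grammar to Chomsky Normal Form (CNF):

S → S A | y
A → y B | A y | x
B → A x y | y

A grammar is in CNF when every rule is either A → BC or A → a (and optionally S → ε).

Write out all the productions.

S → y; TY → y; A → x; TX → x; B → y; S → S A; A → TY B; A → A TY; B → A X0; X0 → TX TY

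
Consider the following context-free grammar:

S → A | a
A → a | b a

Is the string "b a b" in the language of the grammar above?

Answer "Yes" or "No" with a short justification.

No - no valid derivation exists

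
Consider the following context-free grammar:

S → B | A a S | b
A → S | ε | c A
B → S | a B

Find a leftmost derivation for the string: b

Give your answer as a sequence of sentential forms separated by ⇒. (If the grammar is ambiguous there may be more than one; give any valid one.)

S ⇒ B ⇒ S ⇒ b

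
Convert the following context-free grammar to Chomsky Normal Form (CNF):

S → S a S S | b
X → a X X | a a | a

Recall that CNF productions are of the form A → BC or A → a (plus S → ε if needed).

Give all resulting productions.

TA → a; S → b; X → a; S → S X0; X0 → TA X1; X1 → S S; X → TA X2; X2 → X X; X → TA TA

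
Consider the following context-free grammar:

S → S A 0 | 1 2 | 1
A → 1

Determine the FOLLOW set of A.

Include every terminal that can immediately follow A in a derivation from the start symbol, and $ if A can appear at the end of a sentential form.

We compute FOLLOW(A) using the standard algorithm.
FOLLOW(S) starts with {$}.
FIRST(A) = {1}
FIRST(S) = {1}
FOLLOW(A) = {0}
FOLLOW(S) = {$, 1}
Therefore, FOLLOW(A) = {0}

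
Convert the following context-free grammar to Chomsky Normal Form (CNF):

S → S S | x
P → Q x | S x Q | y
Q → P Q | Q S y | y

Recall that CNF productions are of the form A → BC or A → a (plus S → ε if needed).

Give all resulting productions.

S → x; TX → x; P → y; TY → y; Q → y; S → S S; P → Q TX; P → S X0; X0 → TX Q; Q → P Q; Q → Q X1; X1 → S TY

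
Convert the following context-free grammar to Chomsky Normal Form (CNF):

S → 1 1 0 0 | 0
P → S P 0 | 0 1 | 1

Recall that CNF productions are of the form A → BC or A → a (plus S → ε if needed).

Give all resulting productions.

T1 → 1; T0 → 0; S → 0; P → 1; S → T1 X0; X0 → T1 X1; X1 → T0 T0; P → S X2; X2 → P T0; P → T0 T1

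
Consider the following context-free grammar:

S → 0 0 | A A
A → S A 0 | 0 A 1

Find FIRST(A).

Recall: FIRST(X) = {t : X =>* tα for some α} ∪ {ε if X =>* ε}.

We compute FIRST(A) using the standard algorithm.
FIRST(A) = {0}
FIRST(S) = {0}
Therefore, FIRST(A) = {0}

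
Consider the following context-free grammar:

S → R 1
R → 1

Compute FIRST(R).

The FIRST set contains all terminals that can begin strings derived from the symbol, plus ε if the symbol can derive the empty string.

We compute FIRST(R) using the standard algorithm.
FIRST(R) = {1}
FIRST(S) = {1}
Therefore, FIRST(R) = {1}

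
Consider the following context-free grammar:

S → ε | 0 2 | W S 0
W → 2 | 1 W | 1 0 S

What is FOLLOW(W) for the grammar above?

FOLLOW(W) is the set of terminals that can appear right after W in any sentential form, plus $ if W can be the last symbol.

We compute FOLLOW(W) using the standard algorithm.
FOLLOW(S) starts with {$}.
FIRST(S) = {0, 1, 2, ε}
FIRST(W) = {1, 2}
FOLLOW(S) = {$, 0, 1, 2}
FOLLOW(W) = {0, 1, 2}
Therefore, FOLLOW(W) = {0, 1, 2}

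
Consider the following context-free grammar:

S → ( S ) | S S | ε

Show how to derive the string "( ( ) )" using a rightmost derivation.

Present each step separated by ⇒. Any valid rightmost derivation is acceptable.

S ⇒ ( S ) ⇒ ( ( S ) ) ⇒ ( ( ) )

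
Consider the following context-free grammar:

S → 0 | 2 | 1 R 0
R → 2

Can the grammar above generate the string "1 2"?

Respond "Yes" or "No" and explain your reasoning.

No - no valid derivation exists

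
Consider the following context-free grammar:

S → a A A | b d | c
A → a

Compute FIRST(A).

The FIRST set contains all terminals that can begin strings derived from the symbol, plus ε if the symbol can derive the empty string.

We compute FIRST(A) using the standard algorithm.
FIRST(A) = {a}
FIRST(S) = {a, b, c}
Therefore, FIRST(A) = {a}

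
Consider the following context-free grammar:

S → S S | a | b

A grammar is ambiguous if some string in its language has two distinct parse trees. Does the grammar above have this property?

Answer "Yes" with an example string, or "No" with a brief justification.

Yes - the string 'b b b b' has two distinct parse trees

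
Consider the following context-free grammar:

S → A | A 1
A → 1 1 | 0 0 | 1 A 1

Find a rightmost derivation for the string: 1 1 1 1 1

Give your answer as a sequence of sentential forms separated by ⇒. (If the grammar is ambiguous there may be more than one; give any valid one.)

S ⇒ A 1 ⇒ 1 A 1 1 ⇒ 1 1 1 1 1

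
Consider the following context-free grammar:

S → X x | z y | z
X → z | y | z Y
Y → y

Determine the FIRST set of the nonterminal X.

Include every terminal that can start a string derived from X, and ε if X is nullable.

We compute FIRST(X) using the standard algorithm.
FIRST(S) = {y, z}
FIRST(X) = {y, z}
FIRST(Y) = {y}
Therefore, FIRST(X) = {y, z}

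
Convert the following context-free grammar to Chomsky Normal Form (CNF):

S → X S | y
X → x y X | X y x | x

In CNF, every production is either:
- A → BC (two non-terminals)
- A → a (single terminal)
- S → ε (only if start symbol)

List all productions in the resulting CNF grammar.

S → y; TX → x; TY → y; X → x; S → X S; X → TX X0; X0 → TY X; X → X X1; X1 → TY TX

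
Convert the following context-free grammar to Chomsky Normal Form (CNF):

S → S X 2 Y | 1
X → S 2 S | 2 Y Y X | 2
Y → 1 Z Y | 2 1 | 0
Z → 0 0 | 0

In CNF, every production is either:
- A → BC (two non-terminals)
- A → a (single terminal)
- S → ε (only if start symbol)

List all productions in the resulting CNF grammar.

T2 → 2; S → 1; X → 2; T1 → 1; Y → 0; T0 → 0; Z → 0; S → S X0; X0 → X X1; X1 → T2 Y; X → S X2; X2 → T2 S; X → T2 X3; X3 → Y X4; X4 → Y X; Y → T1 X5; X5 → Z Y; Y → T2 T1; Z → T0 T0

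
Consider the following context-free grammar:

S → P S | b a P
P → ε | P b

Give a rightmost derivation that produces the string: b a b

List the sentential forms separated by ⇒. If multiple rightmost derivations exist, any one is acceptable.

S ⇒ b a P ⇒ b a P b ⇒ b a b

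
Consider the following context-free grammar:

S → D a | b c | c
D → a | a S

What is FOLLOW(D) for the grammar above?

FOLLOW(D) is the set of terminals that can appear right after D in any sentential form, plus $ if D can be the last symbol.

We compute FOLLOW(D) using the standard algorithm.
FOLLOW(S) starts with {$}.
FIRST(D) = {a}
FIRST(S) = {a, b, c}
FOLLOW(D) = {a}
FOLLOW(S) = {$, a}
Therefore, FOLLOW(D) = {a}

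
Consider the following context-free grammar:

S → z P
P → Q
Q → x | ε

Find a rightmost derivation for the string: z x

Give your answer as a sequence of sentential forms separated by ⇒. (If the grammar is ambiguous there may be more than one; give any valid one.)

S ⇒ z P ⇒ z Q ⇒ z x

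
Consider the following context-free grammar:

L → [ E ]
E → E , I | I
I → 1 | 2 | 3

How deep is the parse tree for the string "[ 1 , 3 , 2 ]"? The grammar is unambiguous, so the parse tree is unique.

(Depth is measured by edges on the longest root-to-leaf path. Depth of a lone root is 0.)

5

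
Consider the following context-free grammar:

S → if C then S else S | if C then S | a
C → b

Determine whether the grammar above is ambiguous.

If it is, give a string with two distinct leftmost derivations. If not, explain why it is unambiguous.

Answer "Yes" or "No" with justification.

Yes - the string 'if b then if b then if b then a else a' has two distinct leftmost derivations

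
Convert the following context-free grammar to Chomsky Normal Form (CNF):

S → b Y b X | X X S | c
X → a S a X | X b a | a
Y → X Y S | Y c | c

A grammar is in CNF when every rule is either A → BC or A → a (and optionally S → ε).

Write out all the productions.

TB → b; S → c; TA → a; X → a; TC → c; Y → c; S → TB X0; X0 → Y X1; X1 → TB X; S → X X2; X2 → X S; X → TA X3; X3 → S X4; X4 → TA X; X → X X5; X5 → TB TA; Y → X X6; X6 → Y S; Y → Y TC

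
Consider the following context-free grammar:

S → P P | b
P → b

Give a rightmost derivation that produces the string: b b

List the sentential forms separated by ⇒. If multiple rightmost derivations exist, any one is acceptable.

S ⇒ P P ⇒ P b ⇒ b b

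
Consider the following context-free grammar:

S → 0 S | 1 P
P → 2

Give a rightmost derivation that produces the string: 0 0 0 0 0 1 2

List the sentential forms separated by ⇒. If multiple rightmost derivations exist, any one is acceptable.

S ⇒ 0 S ⇒ 0 0 S ⇒ 0 0 0 S ⇒ 0 0 0 0 S ⇒ 0 0 0 0 0 S ⇒ 0 0 0 0 0 1 P ⇒ 0 0 0 0 0 1 2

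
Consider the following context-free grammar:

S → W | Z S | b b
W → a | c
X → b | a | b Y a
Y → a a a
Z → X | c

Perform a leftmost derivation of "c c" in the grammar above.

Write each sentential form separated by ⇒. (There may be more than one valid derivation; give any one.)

S ⇒ Z S ⇒ c S ⇒ c W ⇒ c c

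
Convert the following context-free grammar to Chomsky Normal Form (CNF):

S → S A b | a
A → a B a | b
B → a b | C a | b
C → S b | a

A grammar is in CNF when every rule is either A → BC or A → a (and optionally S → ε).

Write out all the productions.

TB → b; S → a; TA → a; A → b; B → b; C → a; S → S X0; X0 → A TB; A → TA X1; X1 → B TA; B → TA TB; B → C TA; C → S TB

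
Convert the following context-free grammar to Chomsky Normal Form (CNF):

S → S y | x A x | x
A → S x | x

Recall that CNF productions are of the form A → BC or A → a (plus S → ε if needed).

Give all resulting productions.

TY → y; TX → x; S → x; A → x; S → S TY; S → TX X0; X0 → A TX; A → S TX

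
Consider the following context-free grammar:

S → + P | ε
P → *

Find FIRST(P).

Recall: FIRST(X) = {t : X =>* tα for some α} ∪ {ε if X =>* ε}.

We compute FIRST(P) using the standard algorithm.
FIRST(P) = {*}
FIRST(S) = {+, ε}
Therefore, FIRST(P) = {*}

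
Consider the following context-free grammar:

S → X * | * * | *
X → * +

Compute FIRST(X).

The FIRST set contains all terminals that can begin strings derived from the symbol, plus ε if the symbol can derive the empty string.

We compute FIRST(X) using the standard algorithm.
FIRST(S) = {*}
FIRST(X) = {*}
Therefore, FIRST(X) = {*}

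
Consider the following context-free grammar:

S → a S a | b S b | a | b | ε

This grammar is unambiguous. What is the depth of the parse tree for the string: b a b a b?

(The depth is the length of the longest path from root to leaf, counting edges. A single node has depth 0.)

3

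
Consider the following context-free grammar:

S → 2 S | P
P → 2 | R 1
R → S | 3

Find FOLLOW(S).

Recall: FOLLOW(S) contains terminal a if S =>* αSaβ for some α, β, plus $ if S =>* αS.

We compute FOLLOW(S) using the standard algorithm.
FOLLOW(S) starts with {$}.
FIRST(P) = {2, 3}
FIRST(R) = {2, 3}
FIRST(S) = {2, 3}
FOLLOW(P) = {$, 1}
FOLLOW(R) = {1}
FOLLOW(S) = {$, 1}
Therefore, FOLLOW(S) = {$, 1}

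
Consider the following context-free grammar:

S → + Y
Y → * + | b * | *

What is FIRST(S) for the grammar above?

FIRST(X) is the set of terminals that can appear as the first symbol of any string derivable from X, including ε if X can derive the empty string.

We compute FIRST(S) using the standard algorithm.
FIRST(S) = {+}
FIRST(Y) = {*, b}
Therefore, FIRST(S) = {+}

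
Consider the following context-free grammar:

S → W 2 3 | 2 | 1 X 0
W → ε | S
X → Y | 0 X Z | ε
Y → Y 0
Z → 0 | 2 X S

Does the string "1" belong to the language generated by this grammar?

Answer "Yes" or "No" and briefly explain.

No - no valid derivation exists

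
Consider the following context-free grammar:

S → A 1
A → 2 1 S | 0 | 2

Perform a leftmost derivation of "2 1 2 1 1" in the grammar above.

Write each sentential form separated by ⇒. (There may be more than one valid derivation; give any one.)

S ⇒ A 1 ⇒ 2 1 S 1 ⇒ 2 1 A 1 1 ⇒ 2 1 2 1 1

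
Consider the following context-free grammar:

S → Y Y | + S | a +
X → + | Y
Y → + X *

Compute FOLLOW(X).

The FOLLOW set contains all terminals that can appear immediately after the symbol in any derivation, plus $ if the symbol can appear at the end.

We compute FOLLOW(X) using the standard algorithm.
FOLLOW(S) starts with {$}.
FIRST(S) = {+, a}
FIRST(X) = {+}
FIRST(Y) = {+}
FOLLOW(S) = {$}
FOLLOW(X) = {*}
FOLLOW(Y) = {$, *, +}
Therefore, FOLLOW(X) = {*}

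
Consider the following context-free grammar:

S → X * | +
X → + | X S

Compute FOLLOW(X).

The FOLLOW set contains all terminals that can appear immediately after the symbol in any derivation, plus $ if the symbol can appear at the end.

We compute FOLLOW(X) using the standard algorithm.
FOLLOW(S) starts with {$}.
FIRST(S) = {+}
FIRST(X) = {+}
FOLLOW(S) = {$, *, +}
FOLLOW(X) = {*, +}
Therefore, FOLLOW(X) = {*, +}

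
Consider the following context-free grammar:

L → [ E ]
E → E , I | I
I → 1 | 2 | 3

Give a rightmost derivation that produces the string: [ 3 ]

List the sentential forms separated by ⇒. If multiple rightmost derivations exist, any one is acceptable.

L ⇒ [ E ] ⇒ [ I ] ⇒ [ 3 ]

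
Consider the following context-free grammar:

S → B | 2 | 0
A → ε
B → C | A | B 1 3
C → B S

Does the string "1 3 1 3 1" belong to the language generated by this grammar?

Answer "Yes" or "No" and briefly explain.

No - no valid derivation exists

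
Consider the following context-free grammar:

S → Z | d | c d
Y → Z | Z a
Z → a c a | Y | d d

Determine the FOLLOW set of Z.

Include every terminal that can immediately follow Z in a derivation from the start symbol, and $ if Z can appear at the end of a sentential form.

We compute FOLLOW(Z) using the standard algorithm.
FOLLOW(S) starts with {$}.
FIRST(S) = {a, c, d}
FIRST(Y) = {a, d}
FIRST(Z) = {a, d}
FOLLOW(S) = {$}
FOLLOW(Y) = {$, a}
FOLLOW(Z) = {$, a}
Therefore, FOLLOW(Z) = {$, a}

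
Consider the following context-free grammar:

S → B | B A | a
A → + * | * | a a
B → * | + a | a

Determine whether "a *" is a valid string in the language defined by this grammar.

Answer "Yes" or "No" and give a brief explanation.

Yes - a valid derivation exists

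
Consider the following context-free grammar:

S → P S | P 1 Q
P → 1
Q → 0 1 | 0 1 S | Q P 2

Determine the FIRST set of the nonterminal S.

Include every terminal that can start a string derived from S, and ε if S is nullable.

We compute FIRST(S) using the standard algorithm.
FIRST(P) = {1}
FIRST(Q) = {0}
FIRST(S) = {1}
Therefore, FIRST(S) = {1}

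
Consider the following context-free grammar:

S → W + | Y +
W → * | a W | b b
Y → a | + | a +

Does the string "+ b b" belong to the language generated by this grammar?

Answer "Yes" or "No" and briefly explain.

No - no valid derivation exists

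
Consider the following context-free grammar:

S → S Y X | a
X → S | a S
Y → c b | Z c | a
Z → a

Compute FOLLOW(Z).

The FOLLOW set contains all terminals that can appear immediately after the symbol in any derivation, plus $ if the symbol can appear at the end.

We compute FOLLOW(Z) using the standard algorithm.
FOLLOW(S) starts with {$}.
FIRST(S) = {a}
FIRST(X) = {a}
FIRST(Y) = {a, c}
FIRST(Z) = {a}
FOLLOW(S) = {$, a, c}
FOLLOW(X) = {$, a, c}
FOLLOW(Y) = {a}
FOLLOW(Z) = {c}
Therefore, FOLLOW(Z) = {c}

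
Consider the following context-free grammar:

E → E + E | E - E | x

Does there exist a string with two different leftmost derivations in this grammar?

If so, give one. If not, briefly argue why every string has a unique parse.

Yes - the string 'x - x - x + x + x - x' has two distinct leftmost derivations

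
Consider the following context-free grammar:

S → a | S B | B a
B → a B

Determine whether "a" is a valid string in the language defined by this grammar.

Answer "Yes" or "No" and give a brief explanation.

Yes - a valid derivation exists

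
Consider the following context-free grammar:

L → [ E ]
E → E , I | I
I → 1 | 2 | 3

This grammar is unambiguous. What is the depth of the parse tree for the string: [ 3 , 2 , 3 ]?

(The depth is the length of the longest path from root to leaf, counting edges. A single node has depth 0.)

5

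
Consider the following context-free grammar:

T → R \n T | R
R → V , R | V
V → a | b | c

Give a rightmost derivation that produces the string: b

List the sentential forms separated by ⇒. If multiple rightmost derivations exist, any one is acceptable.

T ⇒ R ⇒ V ⇒ b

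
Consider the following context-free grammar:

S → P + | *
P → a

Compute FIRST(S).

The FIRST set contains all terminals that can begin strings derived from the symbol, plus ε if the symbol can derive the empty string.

We compute FIRST(S) using the standard algorithm.
FIRST(P) = {a}
FIRST(S) = {*, a}
Therefore, FIRST(S) = {*, a}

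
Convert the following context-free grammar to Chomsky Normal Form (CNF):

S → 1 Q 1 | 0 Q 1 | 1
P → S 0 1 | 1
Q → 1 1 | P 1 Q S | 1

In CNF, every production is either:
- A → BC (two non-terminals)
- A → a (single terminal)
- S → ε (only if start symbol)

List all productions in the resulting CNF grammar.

T1 → 1; T0 → 0; S → 1; P → 1; Q → 1; S → T1 X0; X0 → Q T1; S → T0 X1; X1 → Q T1; P → S X2; X2 → T0 T1; Q → T1 T1; Q → P X3; X3 → T1 X4; X4 → Q S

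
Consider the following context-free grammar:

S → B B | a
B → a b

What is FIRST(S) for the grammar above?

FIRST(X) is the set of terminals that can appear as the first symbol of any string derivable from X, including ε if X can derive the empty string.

We compute FIRST(S) using the standard algorithm.
FIRST(B) = {a}
FIRST(S) = {a}
Therefore, FIRST(S) = {a}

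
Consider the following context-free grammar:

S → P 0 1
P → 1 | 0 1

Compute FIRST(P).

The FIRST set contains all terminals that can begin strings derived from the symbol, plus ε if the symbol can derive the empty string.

We compute FIRST(P) using the standard algorithm.
FIRST(P) = {0, 1}
FIRST(S) = {0, 1}
Therefore, FIRST(P) = {0, 1}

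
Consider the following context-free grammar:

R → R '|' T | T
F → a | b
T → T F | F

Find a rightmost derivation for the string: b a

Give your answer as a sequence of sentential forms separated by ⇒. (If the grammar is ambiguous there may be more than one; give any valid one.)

R ⇒ T ⇒ T F ⇒ T a ⇒ F a ⇒ b a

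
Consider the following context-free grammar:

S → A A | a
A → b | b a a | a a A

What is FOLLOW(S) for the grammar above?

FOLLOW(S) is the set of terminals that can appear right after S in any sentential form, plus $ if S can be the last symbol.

We compute FOLLOW(S) using the standard algorithm.
FOLLOW(S) starts with {$}.
FIRST(A) = {a, b}
FIRST(S) = {a, b}
FOLLOW(A) = {$, a, b}
FOLLOW(S) = {$}
Therefore, FOLLOW(S) = {$}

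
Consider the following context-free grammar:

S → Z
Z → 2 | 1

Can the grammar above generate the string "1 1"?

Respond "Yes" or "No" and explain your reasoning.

No - no valid derivation exists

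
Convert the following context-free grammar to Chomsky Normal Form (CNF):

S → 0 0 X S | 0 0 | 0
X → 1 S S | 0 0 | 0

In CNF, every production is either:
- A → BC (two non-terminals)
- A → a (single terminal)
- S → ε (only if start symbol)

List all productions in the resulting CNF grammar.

T0 → 0; S → 0; T1 → 1; X → 0; S → T0 X0; X0 → T0 X1; X1 → X S; S → T0 T0; X → T1 X2; X2 → S S; X → T0 T0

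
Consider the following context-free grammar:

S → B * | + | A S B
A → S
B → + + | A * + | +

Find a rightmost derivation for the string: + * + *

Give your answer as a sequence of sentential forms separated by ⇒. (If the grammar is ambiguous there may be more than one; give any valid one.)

S ⇒ B * ⇒ A * + * ⇒ S * + * ⇒ + * + *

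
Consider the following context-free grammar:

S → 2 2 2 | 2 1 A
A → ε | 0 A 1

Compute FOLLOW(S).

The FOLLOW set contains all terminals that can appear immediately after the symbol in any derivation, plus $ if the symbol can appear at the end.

We compute FOLLOW(S) using the standard algorithm.
FOLLOW(S) starts with {$}.
FIRST(A) = {0, ε}
FIRST(S) = {2}
FOLLOW(A) = {$, 1}
FOLLOW(S) = {$}
Therefore, FOLLOW(S) = {$}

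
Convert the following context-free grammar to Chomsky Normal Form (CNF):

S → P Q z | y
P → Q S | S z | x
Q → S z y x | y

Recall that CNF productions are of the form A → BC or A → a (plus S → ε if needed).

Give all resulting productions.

TZ → z; S → y; P → x; TY → y; TX → x; Q → y; S → P X0; X0 → Q TZ; P → Q S; P → S TZ; Q → S X1; X1 → TZ X2; X2 → TY TX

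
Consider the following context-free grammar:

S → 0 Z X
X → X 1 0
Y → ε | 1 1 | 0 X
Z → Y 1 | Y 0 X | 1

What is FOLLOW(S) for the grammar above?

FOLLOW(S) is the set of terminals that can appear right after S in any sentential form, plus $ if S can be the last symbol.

We compute FOLLOW(S) using the standard algorithm.
FOLLOW(S) starts with {$}.
FIRST(S) = {0}
FIRST(X) = {}
FIRST(Y) = {0, 1, ε}
FIRST(Z) = {0, 1}
FOLLOW(S) = {$}
FOLLOW(X) = {$, 0, 1}
FOLLOW(Y) = {0, 1}
FOLLOW(Z) = {}
Therefore, FOLLOW(S) = {$}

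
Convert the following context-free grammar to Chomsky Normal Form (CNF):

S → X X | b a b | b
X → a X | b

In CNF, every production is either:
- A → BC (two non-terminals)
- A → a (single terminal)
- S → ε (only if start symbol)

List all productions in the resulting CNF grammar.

TB → b; TA → a; S → b; X → b; S → X X; S → TB X0; X0 → TA TB; X → TA X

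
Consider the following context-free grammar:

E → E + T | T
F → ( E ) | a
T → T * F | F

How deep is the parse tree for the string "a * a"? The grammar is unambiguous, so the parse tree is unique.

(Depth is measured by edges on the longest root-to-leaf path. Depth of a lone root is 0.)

4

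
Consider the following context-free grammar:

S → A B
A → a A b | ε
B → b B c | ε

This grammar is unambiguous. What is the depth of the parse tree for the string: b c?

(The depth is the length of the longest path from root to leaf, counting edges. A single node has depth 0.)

3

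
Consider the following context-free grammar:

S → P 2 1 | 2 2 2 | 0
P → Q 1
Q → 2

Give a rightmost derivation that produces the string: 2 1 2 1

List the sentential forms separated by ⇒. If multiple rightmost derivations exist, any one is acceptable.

S ⇒ P 2 1 ⇒ Q 1 2 1 ⇒ 2 1 2 1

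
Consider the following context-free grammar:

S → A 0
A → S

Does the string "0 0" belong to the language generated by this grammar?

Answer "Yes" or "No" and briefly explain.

No - no valid derivation exists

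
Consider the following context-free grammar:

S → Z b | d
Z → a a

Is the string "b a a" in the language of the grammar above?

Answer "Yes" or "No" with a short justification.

No - no valid derivation exists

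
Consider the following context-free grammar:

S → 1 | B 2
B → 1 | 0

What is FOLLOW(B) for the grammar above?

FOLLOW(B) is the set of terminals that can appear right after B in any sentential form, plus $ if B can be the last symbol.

We compute FOLLOW(B) using the standard algorithm.
FOLLOW(S) starts with {$}.
FIRST(B) = {0, 1}
FIRST(S) = {0, 1}
FOLLOW(B) = {2}
FOLLOW(S) = {$}
Therefore, FOLLOW(B) = {2}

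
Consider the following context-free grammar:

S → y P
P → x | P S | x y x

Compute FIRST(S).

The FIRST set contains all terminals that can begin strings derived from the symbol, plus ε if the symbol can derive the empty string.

We compute FIRST(S) using the standard algorithm.
FIRST(P) = {x}
FIRST(S) = {y}
Therefore, FIRST(S) = {y}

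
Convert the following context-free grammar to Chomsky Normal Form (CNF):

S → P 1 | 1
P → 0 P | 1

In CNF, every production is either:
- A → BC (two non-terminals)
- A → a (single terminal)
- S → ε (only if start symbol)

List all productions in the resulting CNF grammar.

T1 → 1; S → 1; T0 → 0; P → 1; S → P T1; P → T0 P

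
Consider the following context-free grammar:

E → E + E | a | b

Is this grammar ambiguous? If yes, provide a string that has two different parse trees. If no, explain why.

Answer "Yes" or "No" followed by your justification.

Yes - the string 'a + b + b + b' has two distinct leftmost derivations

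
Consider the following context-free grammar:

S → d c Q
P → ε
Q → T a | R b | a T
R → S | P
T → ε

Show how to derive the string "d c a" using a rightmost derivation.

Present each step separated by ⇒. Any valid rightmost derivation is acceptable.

S ⇒ d c Q ⇒ d c T a ⇒ d c a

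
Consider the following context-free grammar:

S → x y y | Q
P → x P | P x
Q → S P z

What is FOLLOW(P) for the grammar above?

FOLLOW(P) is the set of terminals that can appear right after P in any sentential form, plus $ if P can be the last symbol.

We compute FOLLOW(P) using the standard algorithm.
FOLLOW(S) starts with {$}.
FIRST(P) = {x}
FIRST(Q) = {x}
FIRST(S) = {x}
FOLLOW(P) = {x, z}
FOLLOW(Q) = {$, x}
FOLLOW(S) = {$, x}
Therefore, FOLLOW(P) = {x, z}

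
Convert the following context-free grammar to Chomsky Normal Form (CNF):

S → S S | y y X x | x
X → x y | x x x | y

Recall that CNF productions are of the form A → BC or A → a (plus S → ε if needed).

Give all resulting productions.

TY → y; TX → x; S → x; X → y; S → S S; S → TY X0; X0 → TY X1; X1 → X TX; X → TX TY; X → TX X2; X2 → TX TX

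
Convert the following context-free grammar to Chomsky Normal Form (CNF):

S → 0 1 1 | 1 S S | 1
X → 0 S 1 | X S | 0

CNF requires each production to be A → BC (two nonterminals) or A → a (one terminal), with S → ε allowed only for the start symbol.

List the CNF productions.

T0 → 0; T1 → 1; S → 1; X → 0; S → T0 X0; X0 → T1 T1; S → T1 X1; X1 → S S; X → T0 X2; X2 → S T1; X → X S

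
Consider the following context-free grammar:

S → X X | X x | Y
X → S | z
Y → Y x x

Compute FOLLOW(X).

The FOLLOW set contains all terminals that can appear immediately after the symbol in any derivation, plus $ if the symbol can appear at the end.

We compute FOLLOW(X) using the standard algorithm.
FOLLOW(S) starts with {$}.
FIRST(S) = {z}
FIRST(X) = {z}
FIRST(Y) = {}
FOLLOW(S) = {$, x, z}
FOLLOW(X) = {$, x, z}
FOLLOW(Y) = {$, x, z}
Therefore, FOLLOW(X) = {$, x, z}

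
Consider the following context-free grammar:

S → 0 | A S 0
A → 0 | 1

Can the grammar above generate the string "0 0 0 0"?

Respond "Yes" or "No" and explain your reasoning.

No - no valid derivation exists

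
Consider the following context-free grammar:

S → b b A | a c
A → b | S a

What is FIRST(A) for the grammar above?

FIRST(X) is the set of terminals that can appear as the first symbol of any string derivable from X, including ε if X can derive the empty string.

We compute FIRST(A) using the standard algorithm.
FIRST(A) = {a, b}
FIRST(S) = {a, b}
Therefore, FIRST(A) = {a, b}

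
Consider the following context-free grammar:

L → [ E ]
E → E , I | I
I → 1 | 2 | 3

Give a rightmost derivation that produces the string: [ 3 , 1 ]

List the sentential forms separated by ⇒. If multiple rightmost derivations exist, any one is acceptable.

L ⇒ [ E ] ⇒ [ E , I ] ⇒ [ E , 1 ] ⇒ [ I , 1 ] ⇒ [ 3 , 1 ]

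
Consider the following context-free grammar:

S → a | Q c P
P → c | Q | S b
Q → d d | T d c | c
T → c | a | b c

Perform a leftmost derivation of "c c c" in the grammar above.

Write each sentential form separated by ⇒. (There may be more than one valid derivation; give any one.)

S ⇒ Q c P ⇒ c c P ⇒ c c c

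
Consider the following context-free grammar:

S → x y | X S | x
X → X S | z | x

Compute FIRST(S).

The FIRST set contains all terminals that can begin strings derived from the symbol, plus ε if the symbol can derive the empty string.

We compute FIRST(S) using the standard algorithm.
FIRST(S) = {x, z}
FIRST(X) = {x, z}
Therefore, FIRST(S) = {x, z}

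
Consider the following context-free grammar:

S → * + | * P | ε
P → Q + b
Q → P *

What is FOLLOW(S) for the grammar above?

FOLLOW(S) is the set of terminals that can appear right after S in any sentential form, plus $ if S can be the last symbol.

We compute FOLLOW(S) using the standard algorithm.
FOLLOW(S) starts with {$}.
FIRST(P) = {}
FIRST(Q) = {}
FIRST(S) = {*, ε}
FOLLOW(P) = {$, *}
FOLLOW(Q) = {+}
FOLLOW(S) = {$}
Therefore, FOLLOW(S) = {$}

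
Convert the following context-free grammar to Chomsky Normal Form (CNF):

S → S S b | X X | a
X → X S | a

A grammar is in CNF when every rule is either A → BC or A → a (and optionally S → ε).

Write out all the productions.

TB → b; S → a; X → a; S → S X0; X0 → S TB; S → X X; X → X S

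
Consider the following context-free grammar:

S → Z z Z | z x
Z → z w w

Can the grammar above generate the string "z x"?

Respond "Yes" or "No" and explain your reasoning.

Yes - a valid derivation exists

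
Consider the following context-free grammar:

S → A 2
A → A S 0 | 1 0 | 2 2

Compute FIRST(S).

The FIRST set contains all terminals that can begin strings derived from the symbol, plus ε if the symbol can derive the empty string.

We compute FIRST(S) using the standard algorithm.
FIRST(A) = {1, 2}
FIRST(S) = {1, 2}
Therefore, FIRST(S) = {1, 2}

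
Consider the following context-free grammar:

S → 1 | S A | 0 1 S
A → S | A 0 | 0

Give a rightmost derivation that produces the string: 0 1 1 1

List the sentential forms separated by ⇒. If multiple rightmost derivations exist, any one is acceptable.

S ⇒ S A ⇒ S S ⇒ S 1 ⇒ 0 1 S 1 ⇒ 0 1 1 1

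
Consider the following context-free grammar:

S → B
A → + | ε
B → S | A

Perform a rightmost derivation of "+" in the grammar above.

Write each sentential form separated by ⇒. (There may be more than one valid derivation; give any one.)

S ⇒ B ⇒ A ⇒ +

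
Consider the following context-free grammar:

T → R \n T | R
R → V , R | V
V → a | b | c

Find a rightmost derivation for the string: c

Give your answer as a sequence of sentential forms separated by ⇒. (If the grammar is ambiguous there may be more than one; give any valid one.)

T ⇒ R ⇒ V ⇒ c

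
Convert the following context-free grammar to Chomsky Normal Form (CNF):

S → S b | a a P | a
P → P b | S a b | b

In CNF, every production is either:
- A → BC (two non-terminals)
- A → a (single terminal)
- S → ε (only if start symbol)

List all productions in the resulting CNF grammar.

TB → b; TA → a; S → a; P → b; S → S TB; S → TA X0; X0 → TA P; P → P TB; P → S X1; X1 → TA TB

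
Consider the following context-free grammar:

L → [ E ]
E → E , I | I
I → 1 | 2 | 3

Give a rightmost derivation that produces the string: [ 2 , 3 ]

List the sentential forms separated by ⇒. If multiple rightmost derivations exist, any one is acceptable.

L ⇒ [ E ] ⇒ [ E , I ] ⇒ [ E , 3 ] ⇒ [ I , 3 ] ⇒ [ 2 , 3 ]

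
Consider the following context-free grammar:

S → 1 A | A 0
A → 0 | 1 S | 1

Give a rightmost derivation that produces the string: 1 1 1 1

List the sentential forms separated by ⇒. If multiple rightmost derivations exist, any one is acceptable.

S ⇒ 1 A ⇒ 1 1 S ⇒ 1 1 1 A ⇒ 1 1 1 1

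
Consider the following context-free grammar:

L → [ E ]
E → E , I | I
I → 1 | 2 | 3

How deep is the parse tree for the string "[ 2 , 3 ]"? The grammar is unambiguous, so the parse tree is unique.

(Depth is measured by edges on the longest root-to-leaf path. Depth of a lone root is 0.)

4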